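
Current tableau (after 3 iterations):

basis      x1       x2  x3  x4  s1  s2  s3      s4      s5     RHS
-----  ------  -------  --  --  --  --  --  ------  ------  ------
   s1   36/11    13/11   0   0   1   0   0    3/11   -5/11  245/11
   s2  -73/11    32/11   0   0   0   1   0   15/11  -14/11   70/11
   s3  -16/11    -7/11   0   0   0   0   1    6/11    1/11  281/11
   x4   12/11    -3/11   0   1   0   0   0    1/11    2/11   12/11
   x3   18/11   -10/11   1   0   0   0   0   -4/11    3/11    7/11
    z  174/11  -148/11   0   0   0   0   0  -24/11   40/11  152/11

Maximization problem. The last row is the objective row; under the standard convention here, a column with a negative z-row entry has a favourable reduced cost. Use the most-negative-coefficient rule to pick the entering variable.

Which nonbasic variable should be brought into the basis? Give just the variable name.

x2

Objective-row coefficients: x1: 174/11, x2: -148/11, x3: 0, x4: 0, s1: 0, s2: 0, s3: 0, s4: -24/11, s5: 40/11.
The most negative is -148/11 in column x2, so x2 enters.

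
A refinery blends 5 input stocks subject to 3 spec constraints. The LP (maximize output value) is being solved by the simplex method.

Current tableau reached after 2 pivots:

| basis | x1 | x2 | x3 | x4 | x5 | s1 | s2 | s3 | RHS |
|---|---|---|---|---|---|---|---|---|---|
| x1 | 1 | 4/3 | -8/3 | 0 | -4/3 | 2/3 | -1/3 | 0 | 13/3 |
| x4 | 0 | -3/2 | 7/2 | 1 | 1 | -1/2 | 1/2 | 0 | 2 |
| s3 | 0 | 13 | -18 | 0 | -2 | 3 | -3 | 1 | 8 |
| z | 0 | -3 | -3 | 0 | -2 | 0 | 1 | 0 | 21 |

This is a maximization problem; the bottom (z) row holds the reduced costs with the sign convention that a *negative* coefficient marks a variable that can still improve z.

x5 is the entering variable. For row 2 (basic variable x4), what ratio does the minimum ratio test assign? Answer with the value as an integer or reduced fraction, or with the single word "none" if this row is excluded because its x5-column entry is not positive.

2

Ratio = RHS / (x5 entry) = 2 / 1 = 2.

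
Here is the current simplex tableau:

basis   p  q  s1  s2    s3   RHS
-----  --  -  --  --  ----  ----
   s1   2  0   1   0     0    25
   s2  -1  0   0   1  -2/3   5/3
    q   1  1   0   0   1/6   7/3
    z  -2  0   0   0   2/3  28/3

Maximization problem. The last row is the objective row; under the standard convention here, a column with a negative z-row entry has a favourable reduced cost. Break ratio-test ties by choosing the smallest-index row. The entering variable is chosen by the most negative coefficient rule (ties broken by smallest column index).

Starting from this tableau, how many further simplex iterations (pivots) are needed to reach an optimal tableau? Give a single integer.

pivot: p in, q out → z = 14
No improving column remains; optimal.

1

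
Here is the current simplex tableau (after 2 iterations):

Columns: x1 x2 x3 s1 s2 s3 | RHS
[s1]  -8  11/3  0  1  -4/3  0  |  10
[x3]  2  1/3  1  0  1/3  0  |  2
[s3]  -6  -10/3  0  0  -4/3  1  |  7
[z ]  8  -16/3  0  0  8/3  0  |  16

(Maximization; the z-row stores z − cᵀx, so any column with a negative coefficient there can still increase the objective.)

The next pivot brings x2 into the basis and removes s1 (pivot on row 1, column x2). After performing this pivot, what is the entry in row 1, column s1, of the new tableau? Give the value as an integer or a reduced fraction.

Pivot element is row 1, column x2: 11/3.
Normalize row 1: new (row 1, s1) = 1/(11/3) = 3/11.
Row 1 is the pivot row, so the entry is 3/11.

3/11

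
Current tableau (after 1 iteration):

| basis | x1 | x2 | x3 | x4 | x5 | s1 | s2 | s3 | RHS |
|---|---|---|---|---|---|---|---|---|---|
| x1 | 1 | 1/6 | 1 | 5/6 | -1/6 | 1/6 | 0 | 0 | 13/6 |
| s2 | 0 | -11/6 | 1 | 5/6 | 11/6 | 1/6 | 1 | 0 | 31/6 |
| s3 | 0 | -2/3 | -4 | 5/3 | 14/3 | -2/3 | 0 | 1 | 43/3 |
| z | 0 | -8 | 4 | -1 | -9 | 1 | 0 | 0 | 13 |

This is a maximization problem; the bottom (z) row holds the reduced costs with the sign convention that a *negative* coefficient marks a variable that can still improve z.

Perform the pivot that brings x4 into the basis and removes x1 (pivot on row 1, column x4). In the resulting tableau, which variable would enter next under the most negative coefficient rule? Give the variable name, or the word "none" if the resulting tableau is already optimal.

x5

Pivot element 5/6. New z-row = old z-row − (-1)·(row 1/(5/6)).
Updated z-row coefficients: x1: 6/5, x2: -39/5, x3: 26/5, x4: 0, x5: -46/5, s1: 6/5, s2: 0, s3: 0.
The most negative is -46/5 in column x5, so x5 would enter next.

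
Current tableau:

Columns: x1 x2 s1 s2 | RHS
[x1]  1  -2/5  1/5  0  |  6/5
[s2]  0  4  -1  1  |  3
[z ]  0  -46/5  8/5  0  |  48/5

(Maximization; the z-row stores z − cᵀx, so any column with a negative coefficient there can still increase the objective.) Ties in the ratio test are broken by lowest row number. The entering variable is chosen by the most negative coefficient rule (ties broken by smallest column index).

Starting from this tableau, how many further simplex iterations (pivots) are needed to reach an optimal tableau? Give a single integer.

2

pivot: x2 in, s2 out → z = 33/2
pivot: s1 in, x1 out → z = 27
No improving column remains; optimal.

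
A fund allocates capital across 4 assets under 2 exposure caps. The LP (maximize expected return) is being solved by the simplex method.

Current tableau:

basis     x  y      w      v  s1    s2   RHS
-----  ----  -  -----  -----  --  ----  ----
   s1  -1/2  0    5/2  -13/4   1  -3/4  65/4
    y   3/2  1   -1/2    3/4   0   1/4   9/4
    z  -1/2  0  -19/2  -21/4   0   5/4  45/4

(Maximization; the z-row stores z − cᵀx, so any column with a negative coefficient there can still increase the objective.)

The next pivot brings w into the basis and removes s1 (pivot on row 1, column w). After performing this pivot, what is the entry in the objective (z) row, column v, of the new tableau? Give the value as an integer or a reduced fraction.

-88/5

Pivot element is row 1, column w: 5/2.
Normalize row 1: new (row 1, v) = (-13/4)/(5/2) = -13/10.
z-row ← z-row − (-19/2)·(new row 1): -21/4 − (-19/2)·(-13/10) = -88/5.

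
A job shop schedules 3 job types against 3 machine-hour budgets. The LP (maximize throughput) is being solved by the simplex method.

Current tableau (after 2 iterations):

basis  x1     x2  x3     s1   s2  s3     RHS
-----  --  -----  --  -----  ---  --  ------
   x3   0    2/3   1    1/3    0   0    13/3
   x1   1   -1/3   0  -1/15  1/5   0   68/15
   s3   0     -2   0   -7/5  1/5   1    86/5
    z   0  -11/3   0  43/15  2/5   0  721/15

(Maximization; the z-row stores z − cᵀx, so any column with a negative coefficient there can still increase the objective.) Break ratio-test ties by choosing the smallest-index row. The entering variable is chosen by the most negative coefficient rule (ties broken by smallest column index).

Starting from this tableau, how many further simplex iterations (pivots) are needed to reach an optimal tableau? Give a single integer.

pivot: x2 in, x3 out → z = 719/10
No improving column remains; optimal.

1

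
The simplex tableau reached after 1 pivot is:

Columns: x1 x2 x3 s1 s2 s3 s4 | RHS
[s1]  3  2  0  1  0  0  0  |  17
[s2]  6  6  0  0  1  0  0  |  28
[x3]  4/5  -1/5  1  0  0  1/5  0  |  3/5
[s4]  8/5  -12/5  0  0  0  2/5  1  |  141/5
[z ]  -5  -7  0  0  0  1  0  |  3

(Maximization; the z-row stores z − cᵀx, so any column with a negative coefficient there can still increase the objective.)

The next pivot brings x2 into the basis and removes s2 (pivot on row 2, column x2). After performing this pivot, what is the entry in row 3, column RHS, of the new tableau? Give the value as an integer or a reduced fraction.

23/15

Pivot element is row 2, column x2: 6.
Normalize row 2: new (row 2, RHS) = 28/6 = 14/3.
row 3 ← row 3 − (-1/5)·(new row 2): 3/5 − (-1/5)·(14/3) = 23/15.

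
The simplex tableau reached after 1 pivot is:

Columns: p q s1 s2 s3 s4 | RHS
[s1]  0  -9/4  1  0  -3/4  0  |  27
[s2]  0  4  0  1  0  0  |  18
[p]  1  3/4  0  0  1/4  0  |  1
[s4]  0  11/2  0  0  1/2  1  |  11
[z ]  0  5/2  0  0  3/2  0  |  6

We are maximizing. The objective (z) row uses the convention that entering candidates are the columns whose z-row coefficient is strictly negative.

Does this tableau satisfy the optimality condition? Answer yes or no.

No objective-row coefficient is strictly negative, so no entering variable exists; the tableau is optimal.

yes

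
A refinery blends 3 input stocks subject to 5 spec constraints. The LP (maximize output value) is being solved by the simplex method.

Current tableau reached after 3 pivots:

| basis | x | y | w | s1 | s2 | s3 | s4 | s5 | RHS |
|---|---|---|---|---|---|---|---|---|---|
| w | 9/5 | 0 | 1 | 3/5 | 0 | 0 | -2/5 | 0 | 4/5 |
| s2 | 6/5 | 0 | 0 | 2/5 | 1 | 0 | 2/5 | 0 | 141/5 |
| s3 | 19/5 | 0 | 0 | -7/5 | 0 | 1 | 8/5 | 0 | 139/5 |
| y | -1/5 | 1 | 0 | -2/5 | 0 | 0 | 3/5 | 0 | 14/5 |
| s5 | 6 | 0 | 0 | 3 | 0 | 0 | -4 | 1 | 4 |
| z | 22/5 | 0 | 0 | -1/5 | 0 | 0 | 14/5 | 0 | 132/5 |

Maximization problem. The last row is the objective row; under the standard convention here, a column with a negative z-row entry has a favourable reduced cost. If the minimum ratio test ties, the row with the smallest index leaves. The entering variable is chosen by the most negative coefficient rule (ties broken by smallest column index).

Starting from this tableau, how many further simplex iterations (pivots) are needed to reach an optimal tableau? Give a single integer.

pivot: s1 in, w out → z = 80/3
No improving column remains; optimal.

1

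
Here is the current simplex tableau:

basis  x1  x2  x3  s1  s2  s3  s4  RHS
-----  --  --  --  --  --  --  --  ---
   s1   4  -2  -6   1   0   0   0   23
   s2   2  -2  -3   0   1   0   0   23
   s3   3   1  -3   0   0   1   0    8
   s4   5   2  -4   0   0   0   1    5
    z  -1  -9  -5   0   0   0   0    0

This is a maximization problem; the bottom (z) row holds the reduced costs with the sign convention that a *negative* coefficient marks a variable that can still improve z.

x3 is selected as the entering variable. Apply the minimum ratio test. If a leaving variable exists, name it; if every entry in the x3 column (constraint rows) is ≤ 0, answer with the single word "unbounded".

unbounded

x3-column entries: row 1: -6, row 2: -3, row 3: -3, row 4: -4. All ≤ 0, so x3 can increase without bound; the LP is unbounded in this direction.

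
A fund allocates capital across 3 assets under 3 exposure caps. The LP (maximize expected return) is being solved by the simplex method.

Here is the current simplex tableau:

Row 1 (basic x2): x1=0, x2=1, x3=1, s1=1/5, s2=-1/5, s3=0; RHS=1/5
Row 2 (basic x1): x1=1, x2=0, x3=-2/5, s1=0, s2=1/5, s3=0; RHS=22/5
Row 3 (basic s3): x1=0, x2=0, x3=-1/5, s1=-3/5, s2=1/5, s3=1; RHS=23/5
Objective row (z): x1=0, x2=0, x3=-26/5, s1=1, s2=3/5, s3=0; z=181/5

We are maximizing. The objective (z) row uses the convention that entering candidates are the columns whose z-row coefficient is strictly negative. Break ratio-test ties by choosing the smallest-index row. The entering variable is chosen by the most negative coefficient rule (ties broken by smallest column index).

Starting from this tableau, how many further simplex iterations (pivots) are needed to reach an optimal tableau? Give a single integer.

pivot: x3 in, x2 out → z = 931/25
pivot: s2 in, s3 out → z = 50
No improving column remains; optimal.

2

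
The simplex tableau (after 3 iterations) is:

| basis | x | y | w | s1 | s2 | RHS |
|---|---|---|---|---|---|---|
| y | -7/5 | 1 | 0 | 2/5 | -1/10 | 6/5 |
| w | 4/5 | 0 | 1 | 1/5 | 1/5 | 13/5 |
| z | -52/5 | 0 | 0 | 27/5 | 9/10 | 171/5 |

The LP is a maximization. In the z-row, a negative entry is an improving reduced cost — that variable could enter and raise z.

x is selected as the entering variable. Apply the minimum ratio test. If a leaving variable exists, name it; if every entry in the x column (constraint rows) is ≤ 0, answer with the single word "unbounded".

w

Ratios: row 1 (y): entry -7/5 ≤ 0, skip; row 2 (w): (13/5)/(4/5) = 13/4.
Minimum ratio is in the w row, so w leaves.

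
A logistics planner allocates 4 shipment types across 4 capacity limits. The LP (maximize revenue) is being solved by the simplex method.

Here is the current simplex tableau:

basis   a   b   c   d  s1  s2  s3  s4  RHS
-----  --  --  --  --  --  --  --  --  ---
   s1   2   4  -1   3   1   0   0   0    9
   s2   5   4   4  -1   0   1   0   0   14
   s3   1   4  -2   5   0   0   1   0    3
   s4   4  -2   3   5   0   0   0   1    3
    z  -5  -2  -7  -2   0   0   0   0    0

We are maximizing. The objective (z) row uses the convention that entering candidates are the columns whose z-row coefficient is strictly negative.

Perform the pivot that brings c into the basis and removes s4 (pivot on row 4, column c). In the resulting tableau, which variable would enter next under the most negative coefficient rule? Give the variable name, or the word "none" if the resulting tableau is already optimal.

Pivot element 3. New z-row = old z-row − (-7)·(row 4/3).
Updated z-row coefficients: a: 13/3, b: -20/3, c: 0, d: 29/3, s1: 0, s2: 0, s3: 0, s4: 7/3.
The most negative is -20/3 in column b, so b would enter next.

b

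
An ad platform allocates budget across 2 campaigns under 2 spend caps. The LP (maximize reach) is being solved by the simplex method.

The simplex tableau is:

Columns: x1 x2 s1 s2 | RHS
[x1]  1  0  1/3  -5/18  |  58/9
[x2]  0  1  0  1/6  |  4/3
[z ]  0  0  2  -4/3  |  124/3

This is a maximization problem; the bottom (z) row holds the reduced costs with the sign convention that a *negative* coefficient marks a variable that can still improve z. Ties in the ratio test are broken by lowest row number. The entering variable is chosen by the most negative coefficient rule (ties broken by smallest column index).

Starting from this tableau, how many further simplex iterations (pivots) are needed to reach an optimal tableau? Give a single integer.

pivot: s2 in, x2 out → z = 52
No improving column remains; optimal.

1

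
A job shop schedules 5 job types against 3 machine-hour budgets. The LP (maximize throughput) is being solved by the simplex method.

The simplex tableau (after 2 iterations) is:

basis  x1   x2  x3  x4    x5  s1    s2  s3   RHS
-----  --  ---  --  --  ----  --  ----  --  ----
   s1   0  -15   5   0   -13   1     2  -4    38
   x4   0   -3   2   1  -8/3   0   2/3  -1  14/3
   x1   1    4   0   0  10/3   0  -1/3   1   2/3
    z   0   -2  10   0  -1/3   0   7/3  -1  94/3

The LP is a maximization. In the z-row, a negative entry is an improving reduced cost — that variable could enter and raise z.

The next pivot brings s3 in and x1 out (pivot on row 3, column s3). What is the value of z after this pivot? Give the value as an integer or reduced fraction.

Minimum ratio for s3: (2/3)/1 = 2/3.
z changes by −(z-row coeff of s3)·ratio = −(-1)·(2/3) = 2/3.
New z = 94/3 + (2/3) = 32.

32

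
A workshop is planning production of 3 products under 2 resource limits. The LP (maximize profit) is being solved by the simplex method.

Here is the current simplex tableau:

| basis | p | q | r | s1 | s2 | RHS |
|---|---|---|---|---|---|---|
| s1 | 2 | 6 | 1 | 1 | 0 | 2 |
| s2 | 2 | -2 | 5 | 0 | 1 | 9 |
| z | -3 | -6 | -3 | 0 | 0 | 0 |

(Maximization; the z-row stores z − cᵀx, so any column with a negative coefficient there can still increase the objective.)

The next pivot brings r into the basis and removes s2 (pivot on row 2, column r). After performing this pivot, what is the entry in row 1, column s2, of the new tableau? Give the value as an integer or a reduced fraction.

-1/5

Pivot element is row 2, column r: 5.
Normalize row 2: new (row 2, s2) = 1/5 = 1/5.
row 1 ← row 1 − 1·(new row 2): 0 − 1·(1/5) = -1/5.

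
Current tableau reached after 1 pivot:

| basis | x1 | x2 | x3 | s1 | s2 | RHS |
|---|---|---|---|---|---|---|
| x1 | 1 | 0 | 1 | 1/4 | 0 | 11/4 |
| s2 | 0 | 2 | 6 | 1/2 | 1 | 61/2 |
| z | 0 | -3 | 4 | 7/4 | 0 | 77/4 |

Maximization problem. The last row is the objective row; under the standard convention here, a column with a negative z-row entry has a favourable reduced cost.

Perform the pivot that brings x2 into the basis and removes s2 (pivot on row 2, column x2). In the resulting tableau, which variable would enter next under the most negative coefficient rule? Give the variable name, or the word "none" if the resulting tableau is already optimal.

Pivot element 2. New z-row = old z-row − (-3)·(row 2/2).
Updated z-row coefficients: x1: 0, x2: 0, x3: 13, s1: 5/2, s2: 3/2.
No coefficient is strictly negative; the tableau after this pivot is optimal.

none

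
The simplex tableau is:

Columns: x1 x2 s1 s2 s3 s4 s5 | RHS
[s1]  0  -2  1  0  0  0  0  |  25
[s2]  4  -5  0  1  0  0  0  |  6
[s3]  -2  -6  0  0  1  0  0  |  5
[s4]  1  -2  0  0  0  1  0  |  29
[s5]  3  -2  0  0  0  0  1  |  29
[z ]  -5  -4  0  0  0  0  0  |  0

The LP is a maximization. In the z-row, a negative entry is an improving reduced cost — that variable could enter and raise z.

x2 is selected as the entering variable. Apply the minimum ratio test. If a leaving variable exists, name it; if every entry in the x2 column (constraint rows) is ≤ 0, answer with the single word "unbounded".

x2-column entries: row 1: -2, row 2: -5, row 3: -6, row 4: -2, row 5: -2. All ≤ 0, so x2 can increase without bound; the LP is unbounded in this direction.

unbounded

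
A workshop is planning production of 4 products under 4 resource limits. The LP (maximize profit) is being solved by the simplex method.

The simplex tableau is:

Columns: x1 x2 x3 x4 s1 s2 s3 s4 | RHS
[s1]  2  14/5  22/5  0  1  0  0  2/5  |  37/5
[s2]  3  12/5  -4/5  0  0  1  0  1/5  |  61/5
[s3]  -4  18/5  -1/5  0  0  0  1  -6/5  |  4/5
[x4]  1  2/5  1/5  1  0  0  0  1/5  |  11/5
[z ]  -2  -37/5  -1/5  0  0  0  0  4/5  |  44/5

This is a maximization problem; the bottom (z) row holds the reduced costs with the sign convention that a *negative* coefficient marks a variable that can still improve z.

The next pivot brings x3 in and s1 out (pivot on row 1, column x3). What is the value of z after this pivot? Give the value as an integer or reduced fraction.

201/22

Minimum ratio for x3: (37/5)/(22/5) = 37/22.
z changes by −(z-row coeff of x3)·ratio = −(-1/5)·(37/22) = 37/110.
New z = 44/5 + (37/110) = 201/22.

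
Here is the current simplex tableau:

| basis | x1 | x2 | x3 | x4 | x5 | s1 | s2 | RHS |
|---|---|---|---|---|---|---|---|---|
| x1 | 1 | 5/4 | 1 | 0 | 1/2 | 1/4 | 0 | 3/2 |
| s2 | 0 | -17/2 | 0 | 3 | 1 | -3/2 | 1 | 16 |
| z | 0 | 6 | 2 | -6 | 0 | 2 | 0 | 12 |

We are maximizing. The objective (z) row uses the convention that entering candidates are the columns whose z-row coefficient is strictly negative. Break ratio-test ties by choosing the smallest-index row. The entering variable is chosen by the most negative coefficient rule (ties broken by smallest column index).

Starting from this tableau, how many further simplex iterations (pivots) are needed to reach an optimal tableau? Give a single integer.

pivot: x4 in, s2 out → z = 44
pivot: x2 in, x1 out → z = 286/5
No improving column remains; optimal.

2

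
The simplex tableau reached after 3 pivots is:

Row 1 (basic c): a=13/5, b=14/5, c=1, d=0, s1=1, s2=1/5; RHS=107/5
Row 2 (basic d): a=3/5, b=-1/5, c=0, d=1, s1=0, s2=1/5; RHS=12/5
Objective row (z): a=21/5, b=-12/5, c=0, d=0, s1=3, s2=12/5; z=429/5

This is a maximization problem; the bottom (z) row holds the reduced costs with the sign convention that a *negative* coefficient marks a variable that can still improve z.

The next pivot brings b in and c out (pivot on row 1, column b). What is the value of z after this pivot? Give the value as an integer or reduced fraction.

Minimum ratio for b: (107/5)/(14/5) = 107/14.
z changes by −(z-row coeff of b)·ratio = −(-12/5)·(107/14) = 642/35.
New z = 429/5 + (642/35) = 729/7.

729/7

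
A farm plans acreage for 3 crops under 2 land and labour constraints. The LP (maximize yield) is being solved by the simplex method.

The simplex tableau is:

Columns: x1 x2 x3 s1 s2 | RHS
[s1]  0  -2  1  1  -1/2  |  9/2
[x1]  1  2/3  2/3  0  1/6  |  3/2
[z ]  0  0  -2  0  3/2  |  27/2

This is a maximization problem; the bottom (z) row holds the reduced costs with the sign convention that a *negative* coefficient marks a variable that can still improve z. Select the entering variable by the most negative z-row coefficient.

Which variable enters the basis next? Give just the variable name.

Objective-row coefficients: x1: 0, x2: 0, x3: -2, s1: 0, s2: 3/2.
The most negative is -2 in column x3, so x3 enters.

x3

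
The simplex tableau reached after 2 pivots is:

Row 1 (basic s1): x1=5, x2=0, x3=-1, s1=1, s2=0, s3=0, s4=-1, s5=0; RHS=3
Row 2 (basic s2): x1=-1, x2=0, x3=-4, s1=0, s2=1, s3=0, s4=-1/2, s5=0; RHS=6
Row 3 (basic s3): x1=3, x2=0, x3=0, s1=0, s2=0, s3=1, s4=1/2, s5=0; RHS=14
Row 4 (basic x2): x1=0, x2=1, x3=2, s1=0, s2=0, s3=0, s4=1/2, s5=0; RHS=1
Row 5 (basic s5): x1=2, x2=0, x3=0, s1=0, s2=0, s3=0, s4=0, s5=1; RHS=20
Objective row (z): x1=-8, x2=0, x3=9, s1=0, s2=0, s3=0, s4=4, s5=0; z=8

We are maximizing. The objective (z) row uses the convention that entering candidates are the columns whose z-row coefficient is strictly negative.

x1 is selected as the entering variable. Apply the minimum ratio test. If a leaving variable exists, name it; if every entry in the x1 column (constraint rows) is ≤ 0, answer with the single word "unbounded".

s1

Ratios: row 1 (s1): 3/5 = 3/5; row 2 (s2): entry -1 ≤ 0, skip; row 3 (s3): 14/3 = 14/3; row 4 (x2): entry 0 ≤ 0, skip; row 5 (s5): 20/2 = 10.
Minimum ratio is in the s1 row, so s1 leaves.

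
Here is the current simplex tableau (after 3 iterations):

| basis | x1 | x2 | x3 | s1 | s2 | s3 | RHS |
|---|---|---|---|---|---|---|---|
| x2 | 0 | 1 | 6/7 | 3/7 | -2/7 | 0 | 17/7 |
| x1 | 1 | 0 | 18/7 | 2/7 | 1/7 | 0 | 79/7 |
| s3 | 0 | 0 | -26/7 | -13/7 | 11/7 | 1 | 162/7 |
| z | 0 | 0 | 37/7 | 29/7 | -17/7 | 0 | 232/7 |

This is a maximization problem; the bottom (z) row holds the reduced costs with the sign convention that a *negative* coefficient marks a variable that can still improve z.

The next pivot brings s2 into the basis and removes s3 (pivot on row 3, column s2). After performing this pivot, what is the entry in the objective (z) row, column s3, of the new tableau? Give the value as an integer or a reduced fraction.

Pivot element is row 3, column s2: 11/7.
Normalize row 3: new (row 3, s3) = 1/(11/7) = 7/11.
z-row ← z-row − (-17/7)·(new row 3): 0 − (-17/7)·(7/11) = 17/11.

17/11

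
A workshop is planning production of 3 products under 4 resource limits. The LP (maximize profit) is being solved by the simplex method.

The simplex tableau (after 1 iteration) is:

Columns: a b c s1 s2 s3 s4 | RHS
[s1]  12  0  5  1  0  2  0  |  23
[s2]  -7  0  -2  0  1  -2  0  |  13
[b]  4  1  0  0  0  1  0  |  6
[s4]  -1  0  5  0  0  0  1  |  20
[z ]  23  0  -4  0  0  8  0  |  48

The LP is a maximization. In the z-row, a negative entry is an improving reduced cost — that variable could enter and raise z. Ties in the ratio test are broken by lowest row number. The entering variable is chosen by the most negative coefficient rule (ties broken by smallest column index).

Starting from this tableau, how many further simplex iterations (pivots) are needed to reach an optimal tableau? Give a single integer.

pivot: c in, s4 out → z = 64
No improving column remains; optimal.

1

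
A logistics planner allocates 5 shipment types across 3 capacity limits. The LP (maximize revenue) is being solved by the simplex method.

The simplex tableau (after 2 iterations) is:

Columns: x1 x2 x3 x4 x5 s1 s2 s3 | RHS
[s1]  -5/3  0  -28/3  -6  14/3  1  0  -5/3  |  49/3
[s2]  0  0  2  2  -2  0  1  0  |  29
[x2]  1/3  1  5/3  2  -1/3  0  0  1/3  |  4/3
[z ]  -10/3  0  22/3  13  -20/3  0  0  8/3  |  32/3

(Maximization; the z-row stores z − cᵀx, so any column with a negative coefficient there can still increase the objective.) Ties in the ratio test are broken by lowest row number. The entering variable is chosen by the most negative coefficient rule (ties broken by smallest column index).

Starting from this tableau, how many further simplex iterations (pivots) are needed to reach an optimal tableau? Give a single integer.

pivot: x5 in, s1 out → z = 34
pivot: x3 in, x2 out → z = 49
pivot: x1 in, x3 out → z = 302/3
No improving column remains; optimal.

3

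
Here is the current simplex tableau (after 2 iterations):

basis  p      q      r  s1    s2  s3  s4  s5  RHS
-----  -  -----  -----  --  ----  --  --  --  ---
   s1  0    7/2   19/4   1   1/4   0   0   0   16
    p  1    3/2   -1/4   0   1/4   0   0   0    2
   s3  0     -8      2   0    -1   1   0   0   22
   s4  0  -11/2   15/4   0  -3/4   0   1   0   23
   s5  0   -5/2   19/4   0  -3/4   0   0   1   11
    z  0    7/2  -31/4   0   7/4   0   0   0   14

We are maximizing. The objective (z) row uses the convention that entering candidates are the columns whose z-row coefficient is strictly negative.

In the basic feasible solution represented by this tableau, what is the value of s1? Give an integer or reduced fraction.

16

s1 is basic (row 1); its value is the RHS of that row: 16.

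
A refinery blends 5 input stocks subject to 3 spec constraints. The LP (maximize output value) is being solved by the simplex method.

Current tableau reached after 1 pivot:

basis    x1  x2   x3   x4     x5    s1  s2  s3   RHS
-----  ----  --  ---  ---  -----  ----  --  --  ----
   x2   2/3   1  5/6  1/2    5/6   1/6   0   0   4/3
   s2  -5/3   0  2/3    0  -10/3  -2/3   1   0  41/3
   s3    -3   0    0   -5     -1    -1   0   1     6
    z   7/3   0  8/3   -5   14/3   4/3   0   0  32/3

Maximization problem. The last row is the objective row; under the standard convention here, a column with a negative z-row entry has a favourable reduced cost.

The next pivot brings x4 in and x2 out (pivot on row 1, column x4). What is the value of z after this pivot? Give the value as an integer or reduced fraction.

24

Minimum ratio for x4: (4/3)/(1/2) = 8/3.
z changes by −(z-row coeff of x4)·ratio = −(-5)·(8/3) = 40/3.
New z = 32/3 + (40/3) = 24.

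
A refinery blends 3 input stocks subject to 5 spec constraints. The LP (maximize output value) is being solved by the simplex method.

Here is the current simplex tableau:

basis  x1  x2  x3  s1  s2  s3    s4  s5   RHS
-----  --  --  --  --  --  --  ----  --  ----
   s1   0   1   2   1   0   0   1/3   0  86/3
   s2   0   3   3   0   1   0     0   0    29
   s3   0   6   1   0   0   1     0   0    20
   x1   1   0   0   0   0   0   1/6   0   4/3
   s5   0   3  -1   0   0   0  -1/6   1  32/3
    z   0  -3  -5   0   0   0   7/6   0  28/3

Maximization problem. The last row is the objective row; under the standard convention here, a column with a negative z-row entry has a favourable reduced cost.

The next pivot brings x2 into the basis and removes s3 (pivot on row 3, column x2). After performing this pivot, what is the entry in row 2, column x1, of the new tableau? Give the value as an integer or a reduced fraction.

Pivot element is row 3, column x2: 6.
Normalize row 3: new (row 3, x1) = 0/6 = 0.
row 2 ← row 2 − 3·(new row 3): 0 − 3·0 = 0.

0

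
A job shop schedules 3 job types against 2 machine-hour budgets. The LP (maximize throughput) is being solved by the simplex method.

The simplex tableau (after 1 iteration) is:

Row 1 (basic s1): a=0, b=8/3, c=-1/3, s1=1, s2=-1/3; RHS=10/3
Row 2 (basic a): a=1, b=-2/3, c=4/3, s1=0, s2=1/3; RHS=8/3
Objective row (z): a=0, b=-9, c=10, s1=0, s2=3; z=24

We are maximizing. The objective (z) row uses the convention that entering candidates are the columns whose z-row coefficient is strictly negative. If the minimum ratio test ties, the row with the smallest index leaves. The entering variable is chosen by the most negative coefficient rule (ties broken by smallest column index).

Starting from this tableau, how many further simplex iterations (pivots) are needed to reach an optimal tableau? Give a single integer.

pivot: b in, s1 out → z = 141/4
No improving column remains; optimal.

1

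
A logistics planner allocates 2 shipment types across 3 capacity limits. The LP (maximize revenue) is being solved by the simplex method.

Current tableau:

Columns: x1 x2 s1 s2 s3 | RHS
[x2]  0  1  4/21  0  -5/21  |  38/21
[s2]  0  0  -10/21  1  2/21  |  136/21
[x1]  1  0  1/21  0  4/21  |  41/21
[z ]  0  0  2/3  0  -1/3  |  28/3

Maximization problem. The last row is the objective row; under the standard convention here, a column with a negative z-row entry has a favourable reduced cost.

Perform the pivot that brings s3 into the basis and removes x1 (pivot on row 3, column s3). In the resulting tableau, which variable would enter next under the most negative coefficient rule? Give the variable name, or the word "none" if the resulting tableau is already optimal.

none

Pivot element 4/21. New z-row = old z-row − (-1/3)·(row 3/(4/21)).
Updated z-row coefficients: x1: 7/4, x2: 0, s1: 3/4, s2: 0, s3: 0.
No coefficient is strictly negative; the tableau after this pivot is optimal.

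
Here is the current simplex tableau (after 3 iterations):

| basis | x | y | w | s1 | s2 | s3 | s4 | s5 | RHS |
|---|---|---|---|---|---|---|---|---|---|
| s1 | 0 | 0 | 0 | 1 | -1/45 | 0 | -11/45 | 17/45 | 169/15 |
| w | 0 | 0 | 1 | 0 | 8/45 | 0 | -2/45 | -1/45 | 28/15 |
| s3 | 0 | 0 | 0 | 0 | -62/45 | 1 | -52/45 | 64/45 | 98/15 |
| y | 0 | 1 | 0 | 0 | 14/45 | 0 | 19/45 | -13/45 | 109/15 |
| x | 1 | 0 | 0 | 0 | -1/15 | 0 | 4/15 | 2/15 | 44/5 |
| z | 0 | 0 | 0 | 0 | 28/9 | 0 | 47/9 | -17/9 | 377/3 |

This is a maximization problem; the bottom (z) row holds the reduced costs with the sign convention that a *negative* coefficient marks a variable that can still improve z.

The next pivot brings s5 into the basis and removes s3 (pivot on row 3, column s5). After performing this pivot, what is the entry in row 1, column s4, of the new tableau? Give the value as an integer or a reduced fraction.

1/16

Pivot element is row 3, column s5: 64/45.
Normalize row 3: new (row 3, s4) = (-52/45)/(64/45) = -13/16.
row 1 ← row 1 − (17/45)·(new row 3): -11/45 − (17/45)·(-13/16) = 1/16.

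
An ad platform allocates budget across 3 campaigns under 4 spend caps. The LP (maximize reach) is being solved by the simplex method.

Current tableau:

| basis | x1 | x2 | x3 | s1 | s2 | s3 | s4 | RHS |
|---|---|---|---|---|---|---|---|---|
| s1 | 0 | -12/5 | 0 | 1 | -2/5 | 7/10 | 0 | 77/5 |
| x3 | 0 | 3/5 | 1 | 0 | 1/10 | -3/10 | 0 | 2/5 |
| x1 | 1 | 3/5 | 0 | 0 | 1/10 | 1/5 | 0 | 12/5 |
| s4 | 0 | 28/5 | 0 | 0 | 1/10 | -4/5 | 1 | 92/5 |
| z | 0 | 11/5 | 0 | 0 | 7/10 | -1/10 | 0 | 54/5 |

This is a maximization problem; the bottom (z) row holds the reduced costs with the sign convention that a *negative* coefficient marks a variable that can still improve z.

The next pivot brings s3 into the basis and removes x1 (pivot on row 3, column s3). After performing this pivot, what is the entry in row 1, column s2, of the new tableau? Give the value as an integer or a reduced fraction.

-3/4

Pivot element is row 3, column s3: 1/5.
Normalize row 3: new (row 3, s2) = (1/10)/(1/5) = 1/2.
row 1 ← row 1 − (7/10)·(new row 3): -2/5 − (7/10)·(1/2) = -3/4.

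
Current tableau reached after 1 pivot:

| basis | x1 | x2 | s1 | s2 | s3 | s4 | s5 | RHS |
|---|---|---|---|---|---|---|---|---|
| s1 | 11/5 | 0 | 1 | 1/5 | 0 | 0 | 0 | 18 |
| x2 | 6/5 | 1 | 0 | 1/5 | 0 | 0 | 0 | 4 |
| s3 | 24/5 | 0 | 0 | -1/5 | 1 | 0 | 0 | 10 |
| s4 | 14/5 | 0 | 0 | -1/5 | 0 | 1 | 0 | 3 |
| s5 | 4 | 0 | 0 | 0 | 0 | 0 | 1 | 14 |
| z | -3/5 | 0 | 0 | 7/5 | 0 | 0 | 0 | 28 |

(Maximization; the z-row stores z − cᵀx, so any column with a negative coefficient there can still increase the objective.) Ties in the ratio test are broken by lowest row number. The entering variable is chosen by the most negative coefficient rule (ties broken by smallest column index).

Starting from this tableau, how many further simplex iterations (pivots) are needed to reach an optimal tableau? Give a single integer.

1

pivot: x1 in, s4 out → z = 401/14
No improving column remains; optimal.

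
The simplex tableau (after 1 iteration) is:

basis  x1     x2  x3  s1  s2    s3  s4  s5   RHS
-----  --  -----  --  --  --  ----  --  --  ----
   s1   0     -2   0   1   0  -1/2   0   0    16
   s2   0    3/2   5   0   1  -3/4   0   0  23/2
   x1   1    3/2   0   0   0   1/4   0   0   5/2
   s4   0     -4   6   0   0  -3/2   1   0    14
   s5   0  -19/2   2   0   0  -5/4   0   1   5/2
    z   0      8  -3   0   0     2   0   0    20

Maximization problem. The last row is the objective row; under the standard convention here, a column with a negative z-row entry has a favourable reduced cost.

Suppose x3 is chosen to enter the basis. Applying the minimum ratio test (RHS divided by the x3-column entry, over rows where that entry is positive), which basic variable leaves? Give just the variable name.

Ratios: row 1 (s1): entry 0 ≤ 0, skip; row 2 (s2): (23/2)/5 = 23/10; row 3 (x1): entry 0 ≤ 0, skip; row 4 (s4): 14/6 = 7/3; row 5 (s5): (5/2)/2 = 5/4.
Minimum ratio 5/4 is in the s5 row, so s5 leaves.

s5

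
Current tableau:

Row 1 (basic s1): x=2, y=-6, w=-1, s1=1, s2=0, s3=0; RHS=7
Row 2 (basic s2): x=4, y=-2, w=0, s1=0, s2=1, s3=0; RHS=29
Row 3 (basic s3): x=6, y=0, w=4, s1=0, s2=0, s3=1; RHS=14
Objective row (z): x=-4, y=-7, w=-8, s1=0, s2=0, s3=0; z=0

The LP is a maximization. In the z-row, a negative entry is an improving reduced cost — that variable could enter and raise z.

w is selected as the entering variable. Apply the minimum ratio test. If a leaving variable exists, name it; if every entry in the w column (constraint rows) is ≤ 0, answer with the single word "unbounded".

Ratios: row 1 (s1): entry -1 ≤ 0, skip; row 2 (s2): entry 0 ≤ 0, skip; row 3 (s3): 14/4 = 7/2.
Minimum ratio is in the s3 row, so s3 leaves.

s3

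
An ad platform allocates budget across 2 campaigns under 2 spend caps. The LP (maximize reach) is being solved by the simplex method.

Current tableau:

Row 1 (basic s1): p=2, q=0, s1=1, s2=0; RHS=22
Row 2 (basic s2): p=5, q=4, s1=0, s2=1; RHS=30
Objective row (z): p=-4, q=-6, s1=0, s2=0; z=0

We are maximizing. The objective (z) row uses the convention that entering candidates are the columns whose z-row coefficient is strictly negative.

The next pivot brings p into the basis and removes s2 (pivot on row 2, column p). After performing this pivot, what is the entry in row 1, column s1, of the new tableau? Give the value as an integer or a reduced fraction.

1

Pivot element is row 2, column p: 5.
Normalize row 2: new (row 2, s1) = 0/5 = 0.
row 1 ← row 1 − 2·(new row 2): 1 − 2·0 = 1.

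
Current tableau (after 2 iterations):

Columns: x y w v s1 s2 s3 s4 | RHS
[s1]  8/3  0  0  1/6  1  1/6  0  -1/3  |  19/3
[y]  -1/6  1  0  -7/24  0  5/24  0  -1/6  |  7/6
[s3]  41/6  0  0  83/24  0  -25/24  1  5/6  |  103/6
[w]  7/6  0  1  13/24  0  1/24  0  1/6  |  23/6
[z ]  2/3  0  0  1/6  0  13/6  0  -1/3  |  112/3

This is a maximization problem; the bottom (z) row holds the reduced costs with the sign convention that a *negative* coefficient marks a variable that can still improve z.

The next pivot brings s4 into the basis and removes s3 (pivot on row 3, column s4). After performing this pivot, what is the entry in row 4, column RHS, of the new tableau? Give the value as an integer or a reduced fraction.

2/5

Pivot element is row 3, column s4: 5/6.
Normalize row 3: new (row 3, RHS) = (103/6)/(5/6) = 103/5.
row 4 ← row 4 − (1/6)·(new row 3): 23/6 − (1/6)·(103/5) = 2/5.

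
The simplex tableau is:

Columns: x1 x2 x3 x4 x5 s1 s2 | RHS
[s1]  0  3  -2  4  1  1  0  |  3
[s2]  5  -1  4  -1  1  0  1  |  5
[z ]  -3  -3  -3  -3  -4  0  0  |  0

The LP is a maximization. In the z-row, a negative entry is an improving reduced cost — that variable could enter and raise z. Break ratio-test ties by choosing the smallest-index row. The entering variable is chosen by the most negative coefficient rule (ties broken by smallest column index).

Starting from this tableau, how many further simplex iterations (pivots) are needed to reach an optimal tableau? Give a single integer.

pivot: x5 in, s1 out → z = 12
pivot: x3 in, s2 out → z = 47/3
No improving column remains; optimal.

2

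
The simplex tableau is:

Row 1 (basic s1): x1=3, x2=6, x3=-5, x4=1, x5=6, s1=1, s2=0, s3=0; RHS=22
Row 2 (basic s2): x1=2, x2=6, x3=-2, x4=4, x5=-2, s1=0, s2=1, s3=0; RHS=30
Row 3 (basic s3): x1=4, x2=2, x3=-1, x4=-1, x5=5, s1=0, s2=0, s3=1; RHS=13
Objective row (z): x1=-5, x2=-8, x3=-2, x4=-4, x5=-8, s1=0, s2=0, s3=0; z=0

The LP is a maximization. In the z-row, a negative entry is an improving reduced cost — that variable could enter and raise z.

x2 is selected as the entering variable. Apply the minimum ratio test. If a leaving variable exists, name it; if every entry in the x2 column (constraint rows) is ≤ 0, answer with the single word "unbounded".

Ratios: row 1 (s1): 22/6 = 11/3; row 2 (s2): 30/6 = 5; row 3 (s3): 13/2 = 13/2.
Minimum ratio is in the s1 row, so s1 leaves.

s1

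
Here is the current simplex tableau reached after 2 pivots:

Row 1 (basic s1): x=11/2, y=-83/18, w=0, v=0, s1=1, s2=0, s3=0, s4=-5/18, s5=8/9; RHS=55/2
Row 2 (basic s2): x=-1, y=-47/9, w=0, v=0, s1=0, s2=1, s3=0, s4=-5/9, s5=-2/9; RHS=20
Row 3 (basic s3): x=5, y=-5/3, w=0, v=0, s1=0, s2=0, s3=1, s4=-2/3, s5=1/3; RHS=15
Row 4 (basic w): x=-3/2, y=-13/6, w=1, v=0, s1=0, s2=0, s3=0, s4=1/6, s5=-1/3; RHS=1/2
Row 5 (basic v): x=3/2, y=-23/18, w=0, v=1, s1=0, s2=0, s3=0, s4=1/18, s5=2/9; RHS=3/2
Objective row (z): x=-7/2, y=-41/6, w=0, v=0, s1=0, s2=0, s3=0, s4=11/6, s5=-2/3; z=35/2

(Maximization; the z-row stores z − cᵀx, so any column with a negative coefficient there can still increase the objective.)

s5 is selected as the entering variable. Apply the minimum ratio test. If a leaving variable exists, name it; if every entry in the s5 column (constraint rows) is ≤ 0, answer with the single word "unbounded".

Ratios: row 1 (s1): (55/2)/(8/9) = 495/16; row 2 (s2): entry -2/9 ≤ 0, skip; row 3 (s3): 15/(1/3) = 45; row 4 (w): entry -1/3 ≤ 0, skip; row 5 (v): (3/2)/(2/9) = 27/4.
Minimum ratio is in the v row, so v leaves.

v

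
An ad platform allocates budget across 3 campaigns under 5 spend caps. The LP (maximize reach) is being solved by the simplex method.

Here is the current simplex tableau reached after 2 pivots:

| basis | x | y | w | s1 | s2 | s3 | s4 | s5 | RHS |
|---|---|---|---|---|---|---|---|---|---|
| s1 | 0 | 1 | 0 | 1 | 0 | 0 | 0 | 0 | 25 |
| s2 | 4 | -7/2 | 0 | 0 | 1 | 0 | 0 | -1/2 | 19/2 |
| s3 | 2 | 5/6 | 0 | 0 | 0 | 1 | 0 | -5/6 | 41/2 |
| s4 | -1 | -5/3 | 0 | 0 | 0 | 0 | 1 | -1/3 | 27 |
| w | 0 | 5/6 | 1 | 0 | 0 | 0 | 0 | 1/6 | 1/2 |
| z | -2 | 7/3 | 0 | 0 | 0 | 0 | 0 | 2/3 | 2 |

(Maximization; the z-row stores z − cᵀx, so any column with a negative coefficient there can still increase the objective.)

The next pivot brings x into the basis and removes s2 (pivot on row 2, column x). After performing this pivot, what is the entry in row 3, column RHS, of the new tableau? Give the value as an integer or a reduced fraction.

Pivot element is row 2, column x: 4.
Normalize row 2: new (row 2, RHS) = (19/2)/4 = 19/8.
row 3 ← row 3 − 2·(new row 2): 41/2 − 2·(19/8) = 63/4.

63/4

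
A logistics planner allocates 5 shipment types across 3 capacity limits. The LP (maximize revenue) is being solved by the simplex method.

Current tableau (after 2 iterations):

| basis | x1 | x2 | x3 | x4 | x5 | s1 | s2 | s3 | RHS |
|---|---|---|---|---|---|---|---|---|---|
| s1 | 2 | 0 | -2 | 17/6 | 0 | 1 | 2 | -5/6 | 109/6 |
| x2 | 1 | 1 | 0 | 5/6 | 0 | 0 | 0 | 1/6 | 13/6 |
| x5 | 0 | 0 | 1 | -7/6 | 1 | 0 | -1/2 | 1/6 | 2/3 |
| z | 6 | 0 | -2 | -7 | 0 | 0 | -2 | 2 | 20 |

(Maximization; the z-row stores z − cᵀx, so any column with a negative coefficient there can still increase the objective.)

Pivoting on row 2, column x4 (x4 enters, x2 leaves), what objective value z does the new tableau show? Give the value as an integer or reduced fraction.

Minimum ratio for x4: (13/6)/(5/6) = 13/5.
z changes by −(z-row coeff of x4)·ratio = −(-7)·(13/5) = 91/5.
New z = 20 + (91/5) = 191/5.

191/5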